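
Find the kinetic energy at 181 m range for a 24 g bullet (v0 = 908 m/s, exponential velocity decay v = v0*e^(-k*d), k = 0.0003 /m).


v = v0*exp(-k*d) = 908*exp(-0.0003*181) = 860.01 m/s
E = 0.5*m*v^2 = 0.5*0.024*860.01^2 = 8875 J

8875 J


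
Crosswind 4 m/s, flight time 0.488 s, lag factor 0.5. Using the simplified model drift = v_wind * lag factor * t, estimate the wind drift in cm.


drift = v_wind * lag * t = 4 * 0.5 * 0.488 = 0.976 m ≈ 97.6 cm

97.6 cm


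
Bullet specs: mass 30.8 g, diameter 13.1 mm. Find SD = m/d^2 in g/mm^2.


SD = m/d^2 = 30.8/13.1^2 = 0.1795 g/mm^2

0.1795 g/mm^2


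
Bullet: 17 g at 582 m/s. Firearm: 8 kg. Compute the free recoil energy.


v_r = m_p*v_p/m_gun = 0.017*582/8 = 1.23675 m/s, E_r = 0.5*m_gun*v_r^2 = 0.5*8*1.23675^2 = 6.118 J

6.118 J


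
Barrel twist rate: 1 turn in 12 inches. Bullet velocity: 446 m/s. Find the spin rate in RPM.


twist_m = 12*0.0254 = 0.3048 m
spin = v/twist = 446/0.3048 = 1463.255 rev/s
RPM = spin*60 = 1463.255*60 ≈ 87795 RPM

87795 RPM


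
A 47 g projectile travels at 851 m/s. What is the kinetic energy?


E = 0.5*m*v^2 = 0.5*0.047*851^2 = 17019 J

17019 J


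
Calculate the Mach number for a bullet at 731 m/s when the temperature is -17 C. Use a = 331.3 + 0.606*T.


a = 331.3 + 0.606*(-17) = 320.998 m/s
M = v/a = 731/320.998 = 2.277

2.277


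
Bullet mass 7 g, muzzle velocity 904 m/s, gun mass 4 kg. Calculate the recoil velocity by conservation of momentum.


v_recoil = m_p * v_p / m_gun = 0.007 * 904 / 4 = 1.582 m/s

1.582 m/s


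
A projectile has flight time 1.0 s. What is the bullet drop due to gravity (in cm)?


drop = 0.5*g*t^2 = 0.5*9.81*1.0^2 = 4.905 m ≈ 490.5 cm

490.5 cm


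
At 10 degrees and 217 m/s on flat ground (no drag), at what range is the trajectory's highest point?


R = v0^2*sin(2*theta)/g = 217^2*sin(2*10°)/9.81 = 1641.73 m
apex_dist = R/2 = 1641.73/2 = 820.9 m

820.9 m


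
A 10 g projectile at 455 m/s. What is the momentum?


p = m*v = 0.01*455 = 4.55 kg·m/s

4.55 kg·m/s


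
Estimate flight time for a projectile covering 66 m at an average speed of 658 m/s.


t = d/v = 66/658 = 0.1003 s

0.1003 s


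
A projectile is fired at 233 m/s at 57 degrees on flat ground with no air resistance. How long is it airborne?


T = 2*v0*sin(theta)/g = 2*233*sin(57°)/9.81 = 39.84 s

39.84 s


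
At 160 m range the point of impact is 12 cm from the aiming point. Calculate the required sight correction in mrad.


1 mrad subtends 1 cm per 10 m of range, so adj = error_cm / (dist_m / 10) = 12 / (160/10) = 0.75 mrad

0.75 mrad


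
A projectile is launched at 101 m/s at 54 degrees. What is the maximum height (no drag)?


H = (v0*sin(theta))^2 / (2g) = (101*sin(54°))^2 / (2*9.81) = 340.3 m

340.3 m


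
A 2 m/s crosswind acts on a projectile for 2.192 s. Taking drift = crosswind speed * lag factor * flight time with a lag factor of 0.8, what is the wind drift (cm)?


drift = v_wind * lag * t = 2 * 0.8 * 2.192 = 3.5072 m ≈ 350.7 cm

350.7 cm


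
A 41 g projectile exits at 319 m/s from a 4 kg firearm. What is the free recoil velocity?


v_recoil = m_p * v_p / m_gun = 0.041 * 319 / 4 = 3.27 m/s

3.27 m/s


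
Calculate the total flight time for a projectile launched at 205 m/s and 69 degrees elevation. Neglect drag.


T = 2*v0*sin(theta)/g = 2*205*sin(69°)/9.81 = 39.02 s

39.02 s


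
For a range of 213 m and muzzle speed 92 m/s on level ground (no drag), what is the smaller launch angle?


sin(2*theta) = R*g/v0^2 = 213*9.81/92^2 = 0.246873, theta = arcsin(0.246873)/2 = 7.146°

7.146 degrees


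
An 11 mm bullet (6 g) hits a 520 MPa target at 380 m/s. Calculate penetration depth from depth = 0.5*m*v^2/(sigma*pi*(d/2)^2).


A = pi*(d/2)^2 = pi*(11/2)^2 = 95.0332 mm^2
E = 0.5*m*v^2 = 0.5*0.006*380^2 = 433.2 J
depth = E/(sigma*A) = 433.2 J / (520 MPa * 95.0332 mm^2) = 433.2/(520 * 95.0332) m = 0.00876617 m ≈ 8.766 mm

8.766 mm


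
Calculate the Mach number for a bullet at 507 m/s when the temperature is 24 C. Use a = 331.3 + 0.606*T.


a = 331.3 + 0.606*(24) = 345.844 m/s
M = v/a = 507/345.844 = 1.466

1.466


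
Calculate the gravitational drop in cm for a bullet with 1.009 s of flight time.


drop = 0.5*g*t^2 = 0.5*9.81*1.009^2 = 4.99369 m ≈ 499.4 cm

499.4 cm


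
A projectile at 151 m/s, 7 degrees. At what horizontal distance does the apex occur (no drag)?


R = v0^2*sin(2*theta)/g = 151^2*sin(2*7°)/9.81 = 562.29 m
apex_dist = R/2 = 562.29/2 = 281.1 m

281.1 m


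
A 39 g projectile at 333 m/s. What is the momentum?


p = m*v = 0.039*333 = 12.99 kg·m/s

12.99 kg·m/s


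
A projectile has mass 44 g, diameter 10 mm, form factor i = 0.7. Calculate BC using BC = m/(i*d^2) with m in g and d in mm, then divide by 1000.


BC = m/(i*d^2*1000) = 44/(0.7 * 10^2 * 1000) = 0.0006286

0.0006286


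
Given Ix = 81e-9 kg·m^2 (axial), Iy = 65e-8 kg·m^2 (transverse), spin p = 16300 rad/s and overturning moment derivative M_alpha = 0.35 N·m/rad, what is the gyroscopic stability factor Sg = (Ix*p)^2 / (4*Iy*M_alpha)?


Sg = Ix^2 * p^2 / (4 * Iy * M_alpha) = (81e-9)^2 * 16300^2 / (4 * 65e-8 * 0.35) = 1.916

1.916


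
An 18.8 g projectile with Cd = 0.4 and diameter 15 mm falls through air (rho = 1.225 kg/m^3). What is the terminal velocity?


A = pi*(d/2)^2 = pi*(15/2000)^2 = 1.76715e-04 m^2
vt = sqrt(2mg/(Cd*rho*A)) = sqrt(2*0.0188*9.81/(0.4 * 1.225 * 1.76715e-04)) = 65.27 m/s

65.27 m/s


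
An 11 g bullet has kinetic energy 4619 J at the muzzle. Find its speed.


v = sqrt(2*E/m) = sqrt(2*4619/0.011) = 916.4 m/s

916.4 m/s


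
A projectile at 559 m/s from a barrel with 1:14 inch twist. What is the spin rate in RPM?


twist_m = 14*0.0254 = 0.3556 m
spin = v/twist = 559/0.3556 = 1571.991 rev/s
RPM = spin*60 = 1571.991*60 ≈ 94319 RPM

94319 RPM


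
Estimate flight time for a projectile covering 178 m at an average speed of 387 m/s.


t = d/v = 178/387 = 0.4599 s

0.4599 s


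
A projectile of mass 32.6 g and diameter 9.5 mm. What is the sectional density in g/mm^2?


SD = m/d^2 = 32.6/9.5^2 = 0.3612 g/mm^2

0.3612 g/mm^2


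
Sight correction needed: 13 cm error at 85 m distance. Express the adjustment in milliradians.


1 mrad subtends 1 cm per 10 m of range, so adj = error_cm / (dist_m / 10) = 13 / (85/10) = 1.529 mrad

1.529 mrad


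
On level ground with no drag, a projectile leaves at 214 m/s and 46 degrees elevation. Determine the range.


R = v0^2 * sin(2*theta) / g = 214^2 * sin(2*46°) / 9.81 = 4665 m

4665 m


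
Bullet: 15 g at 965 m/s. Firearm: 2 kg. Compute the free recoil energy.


v_r = m_p*v_p/m_gun = 0.015*965/2 = 7.2375 m/s, E_r = 0.5*m_gun*v_r^2 = 0.5*2*7.2375^2 = 52.38 J

52.38 J


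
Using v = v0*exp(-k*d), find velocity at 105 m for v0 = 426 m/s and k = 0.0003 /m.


v = v0*exp(-k*d) = 426*exp(-0.0003*105) = 412.8 m/s

412.8 m/s


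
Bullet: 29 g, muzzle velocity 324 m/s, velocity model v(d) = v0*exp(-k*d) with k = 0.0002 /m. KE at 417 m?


v = v0*exp(-k*d) = 324*exp(-0.0002*417) = 298.075 m/s
E = 0.5*m*v^2 = 0.5*0.029*298.075^2 = 1288 J

1288 J


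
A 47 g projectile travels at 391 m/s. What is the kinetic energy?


E = 0.5*m*v^2 = 0.5*0.047*391^2 = 3593 J

3593 J


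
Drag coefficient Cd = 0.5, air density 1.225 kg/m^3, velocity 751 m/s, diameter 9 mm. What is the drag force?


A = pi*(d/2)^2 = pi*(9/2000)^2 = 6.36173e-05 m^2
Fd = 0.5*Cd*rho*A*v^2 = 0.5*0.5*1.225*6.36173e-05*751^2 = 10.99 N

10.99 N


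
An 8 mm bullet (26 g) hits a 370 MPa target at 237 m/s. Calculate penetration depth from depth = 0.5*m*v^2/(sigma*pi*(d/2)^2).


A = pi*(d/2)^2 = pi*(8/2)^2 = 50.2655 mm^2
E = 0.5*m*v^2 = 0.5*0.026*237^2 = 730.197 J
depth = E/(sigma*A) = 730.197 J / (370 MPa * 50.2655 mm^2) = 730.197/(370 * 50.2655) m = 0.0392616 m ≈ 39.26 mm

39.26 mm


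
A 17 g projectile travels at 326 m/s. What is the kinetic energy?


E = 0.5*m*v^2 = 0.5*0.017*326^2 = 903.3 J

903.3 J


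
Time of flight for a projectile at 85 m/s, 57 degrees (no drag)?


T = 2*v0*sin(theta)/g = 2*85*sin(57°)/9.81 = 14.53 s

14.53 s


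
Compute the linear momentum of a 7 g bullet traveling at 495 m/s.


p = m*v = 0.007*495 = 3.465 kg·m/s

3.465 kg·m/s


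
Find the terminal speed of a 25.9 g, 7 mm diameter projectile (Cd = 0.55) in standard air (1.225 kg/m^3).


A = pi*(d/2)^2 = pi*(7/2000)^2 = 3.84845e-05 m^2
vt = sqrt(2mg/(Cd*rho*A)) = sqrt(2*0.0259*9.81/(0.55 * 1.225 * 3.84845e-05)) = 140 m/s

140 m/s


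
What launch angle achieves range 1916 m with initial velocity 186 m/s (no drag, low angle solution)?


sin(2*theta) = R*g/v0^2 = 1916*9.81/186^2 = 0.543299, theta = arcsin(0.543299)/2 = 16.45°

16.45 degrees


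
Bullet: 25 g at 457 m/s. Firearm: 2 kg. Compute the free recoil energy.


v_r = m_p*v_p/m_gun = 0.025*457/2 = 5.7125 m/s, E_r = 0.5*m_gun*v_r^2 = 0.5*2*5.7125^2 = 32.63 J

32.63 J


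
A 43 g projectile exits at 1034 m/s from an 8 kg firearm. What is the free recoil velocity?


v_recoil = m_p * v_p / m_gun = 0.043 * 1034 / 8 = 5.558 m/s

5.558 m/s


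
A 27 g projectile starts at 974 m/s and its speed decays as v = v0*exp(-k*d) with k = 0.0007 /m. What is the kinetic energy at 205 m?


v = v0*exp(-k*d) = 974*exp(-0.0007*205) = 843.796 m/s
E = 0.5*m*v^2 = 0.5*0.027*843.796^2 = 9612 J

9612 J


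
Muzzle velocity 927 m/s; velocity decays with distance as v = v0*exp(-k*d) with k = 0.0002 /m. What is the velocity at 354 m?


v = v0*exp(-k*d) = 927*exp(-0.0002*354) = 863.6 m/s

863.6 m/s


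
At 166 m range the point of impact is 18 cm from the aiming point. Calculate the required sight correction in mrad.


1 mrad subtends 1 cm per 10 m of range, so adj = error_cm / (dist_m / 10) = 18 / (166/10) = 1.084 mrad

1.084 mrad


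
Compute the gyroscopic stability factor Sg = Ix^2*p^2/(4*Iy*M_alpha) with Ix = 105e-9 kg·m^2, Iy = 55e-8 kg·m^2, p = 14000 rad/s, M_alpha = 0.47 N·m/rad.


Sg = Ix^2 * p^2 / (4 * Iy * M_alpha) = (105e-9)^2 * 14000^2 / (4 * 55e-8 * 0.47) = 2.09

2.09


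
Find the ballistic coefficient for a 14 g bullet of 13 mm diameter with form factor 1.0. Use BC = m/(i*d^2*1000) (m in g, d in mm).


BC = m/(i*d^2*1000) = 14/(1.0 * 13^2 * 1000) = 8.284e-05

8.284e-05


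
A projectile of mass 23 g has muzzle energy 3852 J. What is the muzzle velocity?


v = sqrt(2*E/m) = sqrt(2*3852/0.023) = 578.8 m/s

578.8 m/s


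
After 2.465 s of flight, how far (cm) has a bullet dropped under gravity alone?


drop = 0.5*g*t^2 = 0.5*9.81*2.465^2 = 29.8039 m ≈ 2980 cm

2980 cm


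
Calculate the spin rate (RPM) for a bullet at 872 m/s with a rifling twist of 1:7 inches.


twist_m = 7*0.0254 = 0.1778 m
spin = v/twist = 872/0.1778 = 4904.387 rev/s
RPM = spin*60 = 4904.387*60 ≈ 294263 RPM

294263 RPM


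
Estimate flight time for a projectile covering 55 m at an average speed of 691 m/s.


t = d/v = 55/691 = 0.07959 s

0.07959 s


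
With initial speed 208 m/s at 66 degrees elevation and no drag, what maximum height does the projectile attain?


H = (v0*sin(theta))^2 / (2g) = (208*sin(66°))^2 / (2*9.81) = 1840 m

1840 m


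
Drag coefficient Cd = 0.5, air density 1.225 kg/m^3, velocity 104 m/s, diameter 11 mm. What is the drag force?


A = pi*(d/2)^2 = pi*(11/2000)^2 = 9.50332e-05 m^2
Fd = 0.5*Cd*rho*A*v^2 = 0.5*0.5*1.225*9.50332e-05*104^2 = 0.3148 N

0.3148 N


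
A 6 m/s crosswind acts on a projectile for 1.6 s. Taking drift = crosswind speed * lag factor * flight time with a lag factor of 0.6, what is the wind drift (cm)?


drift = v_wind * lag * t = 6 * 0.6 * 1.6 = 5.76 m ≈ 576 cm

576 cm


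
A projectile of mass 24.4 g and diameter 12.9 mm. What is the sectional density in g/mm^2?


SD = m/d^2 = 24.4/12.9^2 = 0.1466 g/mm^2

0.1466 g/mm^2


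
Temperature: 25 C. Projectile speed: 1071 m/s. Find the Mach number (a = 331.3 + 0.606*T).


a = 331.3 + 0.606*(25) = 346.45 m/s
M = v/a = 1071/346.45 = 3.091

3.091


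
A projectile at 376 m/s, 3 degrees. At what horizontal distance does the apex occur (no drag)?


R = v0^2*sin(2*theta)/g = 376^2*sin(2*3°)/9.81 = 1506.4 m
apex_dist = R/2 = 1506.4/2 = 753.2 m

753.2 m


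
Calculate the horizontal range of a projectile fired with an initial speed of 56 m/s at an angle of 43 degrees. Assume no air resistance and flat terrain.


R = v0^2 * sin(2*theta) / g = 56^2 * sin(2*43°) / 9.81 = 318.9 m

318.9 m


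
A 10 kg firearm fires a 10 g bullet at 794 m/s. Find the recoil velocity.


v_recoil = m_p * v_p / m_gun = 0.01 * 794 / 10 = 0.794 m/s

0.794 m/s


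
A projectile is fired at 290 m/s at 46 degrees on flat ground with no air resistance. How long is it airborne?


T = 2*v0*sin(theta)/g = 2*290*sin(46°)/9.81 = 42.53 s

42.53 s


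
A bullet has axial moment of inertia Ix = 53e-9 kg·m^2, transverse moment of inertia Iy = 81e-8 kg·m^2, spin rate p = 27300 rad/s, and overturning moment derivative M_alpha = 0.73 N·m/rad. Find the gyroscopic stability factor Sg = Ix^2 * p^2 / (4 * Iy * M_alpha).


Sg = Ix^2 * p^2 / (4 * Iy * M_alpha) = (53e-9)^2 * 27300^2 / (4 * 81e-8 * 0.73) = 0.8851

0.8851


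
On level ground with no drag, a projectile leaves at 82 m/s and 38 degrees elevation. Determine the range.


R = v0^2 * sin(2*theta) / g = 82^2 * sin(2*38°) / 9.81 = 665.1 m

665.1 m


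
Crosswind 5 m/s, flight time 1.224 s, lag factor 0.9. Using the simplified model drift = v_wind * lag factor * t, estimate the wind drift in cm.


drift = v_wind * lag * t = 5 * 0.9 * 1.224 = 5.508 m ≈ 550.8 cm

550.8 cm


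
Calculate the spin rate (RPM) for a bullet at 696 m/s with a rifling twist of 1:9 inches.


twist_m = 9*0.0254 = 0.2286 m
spin = v/twist = 696/0.2286 = 3044.619 rev/s
RPM = spin*60 = 3044.619*60 ≈ 182677 RPM

182677 RPM


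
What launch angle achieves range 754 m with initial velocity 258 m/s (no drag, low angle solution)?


sin(2*theta) = R*g/v0^2 = 754*9.81/258^2 = 0.111122, theta = arcsin(0.111122)/2 = 3.19°

3.19 degrees


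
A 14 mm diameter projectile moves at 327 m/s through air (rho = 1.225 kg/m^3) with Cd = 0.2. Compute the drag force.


A = pi*(d/2)^2 = pi*(14/2000)^2 = 1.53938e-04 m^2
Fd = 0.5*Cd*rho*A*v^2 = 0.5*0.2*1.225*1.53938e-04*327^2 = 2.016 N

2.016 N


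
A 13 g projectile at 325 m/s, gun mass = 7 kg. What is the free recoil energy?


v_r = m_p*v_p/m_gun = 0.013*325/7 = 0.603571 m/s, E_r = 0.5*m_gun*v_r^2 = 0.5*7*0.603571^2 = 1.275 J

1.275 J


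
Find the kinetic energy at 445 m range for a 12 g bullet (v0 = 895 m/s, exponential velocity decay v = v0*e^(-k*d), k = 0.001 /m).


v = v0*exp(-k*d) = 895*exp(-0.001*445) = 573.538 m/s
E = 0.5*m*v^2 = 0.5*0.012*573.538^2 = 1974 J

1974 J


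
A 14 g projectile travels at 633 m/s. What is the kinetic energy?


E = 0.5*m*v^2 = 0.5*0.014*633^2 = 2805 J

2805 J


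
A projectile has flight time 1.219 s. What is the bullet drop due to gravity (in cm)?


drop = 0.5*g*t^2 = 0.5*9.81*1.219^2 = 7.28864 m ≈ 728.9 cm

728.9 cm


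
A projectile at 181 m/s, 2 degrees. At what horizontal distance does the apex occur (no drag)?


R = v0^2*sin(2*theta)/g = 181^2*sin(2*2°)/9.81 = 232.955 m
apex_dist = R/2 = 232.955/2 = 116.5 m

116.5 m


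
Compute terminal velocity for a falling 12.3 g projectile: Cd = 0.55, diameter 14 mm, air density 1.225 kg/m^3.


A = pi*(d/2)^2 = pi*(14/2000)^2 = 1.53938e-04 m^2
vt = sqrt(2mg/(Cd*rho*A)) = sqrt(2*0.0123*9.81/(0.55 * 1.225 * 1.53938e-04)) = 48.24 m/s

48.24 m/s


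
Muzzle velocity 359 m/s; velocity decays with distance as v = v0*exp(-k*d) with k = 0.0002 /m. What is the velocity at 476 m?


v = v0*exp(-k*d) = 359*exp(-0.0002*476) = 326.4 m/s

326.4 m/s


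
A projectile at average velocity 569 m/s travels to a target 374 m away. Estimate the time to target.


t = d/v = 374/569 = 0.6573 s

0.6573 s


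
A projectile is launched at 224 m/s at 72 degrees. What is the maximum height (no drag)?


H = (v0*sin(theta))^2 / (2g) = (224*sin(72°))^2 / (2*9.81) = 2313 m

2313 m


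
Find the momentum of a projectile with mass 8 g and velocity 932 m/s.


p = m*v = 0.008*932 = 7.456 kg·m/s

7.456 kg·m/s


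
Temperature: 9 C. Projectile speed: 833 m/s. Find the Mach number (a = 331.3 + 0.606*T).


a = 331.3 + 0.606*(9) = 336.754 m/s
M = v/a = 833/336.754 = 2.474

2.474


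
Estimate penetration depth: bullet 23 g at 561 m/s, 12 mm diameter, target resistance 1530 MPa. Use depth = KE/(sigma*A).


A = pi*(d/2)^2 = pi*(12/2)^2 = 113.097 mm^2
E = 0.5*m*v^2 = 0.5*0.023*561^2 = 3619.29 J
depth = E/(sigma*A) = 3619.29 J / (1530 MPa * 113.097 mm^2) = 3619.29/(1530 * 113.097) m = 0.0209161 m ≈ 20.92 mm

20.92 mm


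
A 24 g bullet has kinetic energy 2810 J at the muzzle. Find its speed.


v = sqrt(2*E/m) = sqrt(2*2810/0.024) = 483.9 m/s

483.9 m/s


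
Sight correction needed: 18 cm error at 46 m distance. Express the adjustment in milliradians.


1 mrad subtends 1 cm per 10 m of range, so adj = error_cm / (dist_m / 10) = 18 / (46/10) = 3.913 mrad

3.913 mrad


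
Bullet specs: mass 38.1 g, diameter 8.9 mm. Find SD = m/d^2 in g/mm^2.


SD = m/d^2 = 38.1/8.9^2 = 0.481 g/mm^2

0.481 g/mm^2


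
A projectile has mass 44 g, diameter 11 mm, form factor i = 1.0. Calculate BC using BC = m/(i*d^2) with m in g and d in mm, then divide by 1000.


BC = m/(i*d^2*1000) = 44/(1.0 * 11^2 * 1000) = 0.0003636

0.0003636


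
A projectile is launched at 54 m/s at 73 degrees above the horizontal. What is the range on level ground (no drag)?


R = v0^2 * sin(2*theta) / g = 54^2 * sin(2*73°) / 9.81 = 166.2 m

166.2 m


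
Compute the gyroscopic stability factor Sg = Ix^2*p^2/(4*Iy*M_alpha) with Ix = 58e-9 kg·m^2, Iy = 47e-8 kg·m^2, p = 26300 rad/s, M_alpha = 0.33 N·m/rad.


Sg = Ix^2 * p^2 / (4 * Iy * M_alpha) = (58e-9)^2 * 26300^2 / (4 * 47e-8 * 0.33) = 3.751

3.751


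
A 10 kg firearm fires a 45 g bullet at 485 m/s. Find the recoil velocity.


v_recoil = m_p * v_p / m_gun = 0.045 * 485 / 10 = 2.183 m/s

2.183 m/s


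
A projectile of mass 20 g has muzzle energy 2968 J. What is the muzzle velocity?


v = sqrt(2*E/m) = sqrt(2*2968/0.02) = 544.8 m/s

544.8 m/s


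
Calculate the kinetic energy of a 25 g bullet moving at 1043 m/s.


E = 0.5*m*v^2 = 0.5*0.025*1043^2 = 13598 J

13598 J


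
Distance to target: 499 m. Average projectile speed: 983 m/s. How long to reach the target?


t = d/v = 499/983 = 0.5076 s

0.5076 s


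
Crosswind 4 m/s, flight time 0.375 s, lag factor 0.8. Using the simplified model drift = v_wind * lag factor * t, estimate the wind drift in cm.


drift = v_wind * lag * t = 4 * 0.8 * 0.375 = 1.2 m ≈ 120 cm

120 cm


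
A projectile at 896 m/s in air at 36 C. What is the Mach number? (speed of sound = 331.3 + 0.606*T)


a = 331.3 + 0.606*(36) = 353.116 m/s
M = v/a = 896/353.116 = 2.537

2.537


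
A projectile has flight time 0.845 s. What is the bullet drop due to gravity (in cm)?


drop = 0.5*g*t^2 = 0.5*9.81*0.845^2 = 3.50229 m ≈ 350.2 cm

350.2 cm


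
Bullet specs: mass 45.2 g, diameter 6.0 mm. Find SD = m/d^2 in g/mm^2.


SD = m/d^2 = 45.2/6.0^2 = 1.256 g/mm^2

1.256 g/mm^2


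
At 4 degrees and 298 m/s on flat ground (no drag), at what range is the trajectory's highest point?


R = v0^2*sin(2*theta)/g = 298^2*sin(2*4°)/9.81 = 1259.85 m
apex_dist = R/2 = 1259.85/2 = 629.9 m

629.9 m


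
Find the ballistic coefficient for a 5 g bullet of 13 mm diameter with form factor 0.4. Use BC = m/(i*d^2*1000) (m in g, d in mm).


BC = m/(i*d^2*1000) = 5/(0.4 * 13^2 * 1000) = 7.396e-05

7.396e-05


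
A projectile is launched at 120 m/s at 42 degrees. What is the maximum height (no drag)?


H = (v0*sin(theta))^2 / (2g) = (120*sin(42°))^2 / (2*9.81) = 328.6 m

328.6 m


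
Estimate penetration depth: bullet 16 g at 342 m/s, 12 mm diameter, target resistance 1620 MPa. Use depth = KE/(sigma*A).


A = pi*(d/2)^2 = pi*(12/2)^2 = 113.097 mm^2
E = 0.5*m*v^2 = 0.5*0.016*342^2 = 935.712 J
depth = E/(sigma*A) = 935.712 J / (1620 MPa * 113.097 mm^2) = 935.712/(1620 * 113.097) m = 0.00510711 m ≈ 5.107 mm

5.107 mm


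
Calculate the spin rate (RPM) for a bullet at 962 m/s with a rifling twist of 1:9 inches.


twist_m = 9*0.0254 = 0.2286 m
spin = v/twist = 962/0.2286 = 4208.224 rev/s
RPM = spin*60 = 4208.224*60 ≈ 252493 RPM

252493 RPM


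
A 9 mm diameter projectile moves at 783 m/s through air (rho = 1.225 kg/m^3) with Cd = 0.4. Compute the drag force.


A = pi*(d/2)^2 = pi*(9/2000)^2 = 6.36173e-05 m^2
Fd = 0.5*Cd*rho*A*v^2 = 0.5*0.4*1.225*6.36173e-05*783^2 = 9.556 N

9.556 N


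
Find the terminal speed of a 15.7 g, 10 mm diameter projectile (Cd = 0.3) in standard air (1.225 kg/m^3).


A = pi*(d/2)^2 = pi*(10/2000)^2 = 7.85398e-05 m^2
vt = sqrt(2mg/(Cd*rho*A)) = sqrt(2*0.0157*9.81/(0.3 * 1.225 * 7.85398e-05)) = 103.3 m/s

103.3 m/s


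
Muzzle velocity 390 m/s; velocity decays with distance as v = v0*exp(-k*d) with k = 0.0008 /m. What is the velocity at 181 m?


v = v0*exp(-k*d) = 390*exp(-0.0008*181) = 337.4 m/s

337.4 m/s


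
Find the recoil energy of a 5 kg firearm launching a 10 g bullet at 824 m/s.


v_r = m_p*v_p/m_gun = 0.01*824/5 = 1.648 m/s, E_r = 0.5*m_gun*v_r^2 = 0.5*5*1.648^2 = 6.79 J

6.79 J


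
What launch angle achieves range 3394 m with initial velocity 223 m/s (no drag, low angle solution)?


sin(2*theta) = R*g/v0^2 = 3394*9.81/223^2 = 0.669532, theta = arcsin(0.669532)/2 = 21.02°

21.02 degrees


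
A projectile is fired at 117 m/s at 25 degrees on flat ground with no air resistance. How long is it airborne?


T = 2*v0*sin(theta)/g = 2*117*sin(25°)/9.81 = 10.08 s

10.08 s


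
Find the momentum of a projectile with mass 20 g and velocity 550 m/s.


p = m*v = 0.02*550 = 11 kg·m/s

11 kg·m/s


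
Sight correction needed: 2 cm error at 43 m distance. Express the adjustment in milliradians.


1 mrad subtends 1 cm per 10 m of range, so adj = error_cm / (dist_m / 10) = 2 / (43/10) = 0.4651 mrad

0.4651 mrad


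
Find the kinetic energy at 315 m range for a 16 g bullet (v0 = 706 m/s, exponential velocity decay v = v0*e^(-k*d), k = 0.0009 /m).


v = v0*exp(-k*d) = 706*exp(-0.0009*315) = 531.719 m/s
E = 0.5*m*v^2 = 0.5*0.016*531.719^2 = 2262 J

2262 J


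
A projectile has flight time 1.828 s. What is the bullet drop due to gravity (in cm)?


drop = 0.5*g*t^2 = 0.5*9.81*1.828^2 = 16.3905 m ≈ 1639 cm

1639 cm


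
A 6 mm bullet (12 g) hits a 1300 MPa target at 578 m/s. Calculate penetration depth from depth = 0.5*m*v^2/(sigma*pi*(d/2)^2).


A = pi*(d/2)^2 = pi*(6/2)^2 = 28.2743 mm^2
E = 0.5*m*v^2 = 0.5*0.012*578^2 = 2004.5 J
depth = E/(sigma*A) = 2004.5 J / (1300 MPa * 28.2743 mm^2) = 2004.5/(1300 * 28.2743) m = 0.0545345 m ≈ 54.53 mm

54.53 mm


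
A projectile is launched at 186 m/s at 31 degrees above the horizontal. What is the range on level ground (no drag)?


R = v0^2 * sin(2*theta) / g = 186^2 * sin(2*31°) / 9.81 = 3114 m

3114 m


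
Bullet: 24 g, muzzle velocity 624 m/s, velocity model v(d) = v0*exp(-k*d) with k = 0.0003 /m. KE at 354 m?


v = v0*exp(-k*d) = 624*exp(-0.0003*354) = 561.129 m/s
E = 0.5*m*v^2 = 0.5*0.024*561.129^2 = 3778 J

3778 J


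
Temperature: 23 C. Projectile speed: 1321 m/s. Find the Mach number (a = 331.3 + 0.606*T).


a = 331.3 + 0.606*(23) = 345.238 m/s
M = v/a = 1321/345.238 = 3.826

3.826


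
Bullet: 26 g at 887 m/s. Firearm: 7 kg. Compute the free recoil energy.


v_r = m_p*v_p/m_gun = 0.026*887/7 = 3.29457 m/s, E_r = 0.5*m_gun*v_r^2 = 0.5*7*3.29457^2 = 37.99 J

37.99 J


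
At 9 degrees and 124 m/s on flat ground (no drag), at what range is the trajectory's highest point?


R = v0^2*sin(2*theta)/g = 124^2*sin(2*9°)/9.81 = 484.347 m
apex_dist = R/2 = 484.347/2 = 242.2 m

242.2 m


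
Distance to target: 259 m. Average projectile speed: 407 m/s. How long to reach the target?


t = d/v = 259/407 = 0.6364 s

0.6364 s


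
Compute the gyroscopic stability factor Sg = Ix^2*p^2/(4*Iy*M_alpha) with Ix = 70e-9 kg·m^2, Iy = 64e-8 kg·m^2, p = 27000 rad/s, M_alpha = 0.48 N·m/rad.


Sg = Ix^2 * p^2 / (4 * Iy * M_alpha) = (70e-9)^2 * 27000^2 / (4 * 64e-8 * 0.48) = 2.907

2.907


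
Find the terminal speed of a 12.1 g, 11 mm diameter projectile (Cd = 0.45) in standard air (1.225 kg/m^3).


A = pi*(d/2)^2 = pi*(11/2000)^2 = 9.50332e-05 m^2
vt = sqrt(2mg/(Cd*rho*A)) = sqrt(2*0.0121*9.81/(0.45 * 1.225 * 9.50332e-05)) = 67.32 m/s

67.32 m/s


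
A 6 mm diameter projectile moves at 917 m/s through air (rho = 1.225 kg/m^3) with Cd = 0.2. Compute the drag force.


A = pi*(d/2)^2 = pi*(6/2000)^2 = 2.82743e-05 m^2
Fd = 0.5*Cd*rho*A*v^2 = 0.5*0.2*1.225*2.82743e-05*917^2 = 2.913 N

2.913 N


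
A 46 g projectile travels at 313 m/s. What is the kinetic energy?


E = 0.5*m*v^2 = 0.5*0.046*313^2 = 2253 J

2253 J


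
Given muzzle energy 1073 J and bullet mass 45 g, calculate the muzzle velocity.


v = sqrt(2*E/m) = sqrt(2*1073/0.045) = 218.4 m/s

218.4 m/s


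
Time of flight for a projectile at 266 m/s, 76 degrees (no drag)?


T = 2*v0*sin(theta)/g = 2*266*sin(76°)/9.81 = 52.62 s

52.62 s


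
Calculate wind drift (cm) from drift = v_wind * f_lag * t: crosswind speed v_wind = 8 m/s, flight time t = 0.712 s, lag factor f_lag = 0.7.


drift = v_wind * lag * t = 8 * 0.7 * 0.712 = 3.9872 m ≈ 398.7 cm

398.7 cm


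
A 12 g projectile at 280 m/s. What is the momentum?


p = m*v = 0.012*280 = 3.36 kg·m/s

3.36 kg·m/s


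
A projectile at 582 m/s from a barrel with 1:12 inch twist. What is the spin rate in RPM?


twist_m = 12*0.0254 = 0.3048 m
spin = v/twist = 582/0.3048 = 1909.449 rev/s
RPM = spin*60 = 1909.449*60 ≈ 114567 RPM

114567 RPM


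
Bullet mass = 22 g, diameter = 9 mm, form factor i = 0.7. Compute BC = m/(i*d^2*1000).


BC = m/(i*d^2*1000) = 22/(0.7 * 9^2 * 1000) = 0.000388

0.000388


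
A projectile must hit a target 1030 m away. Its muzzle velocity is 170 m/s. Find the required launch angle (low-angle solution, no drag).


sin(2*theta) = R*g/v0^2 = 1030*9.81/170^2 = 0.34963, theta = arcsin(0.34963)/2 = 10.23°

10.23 degrees


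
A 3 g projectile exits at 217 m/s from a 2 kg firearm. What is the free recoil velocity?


v_recoil = m_p * v_p / m_gun = 0.003 * 217 / 2 = 0.3255 m/s

0.3255 m/s


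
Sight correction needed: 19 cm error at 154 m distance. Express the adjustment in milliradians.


1 mrad subtends 1 cm per 10 m of range, so adj = error_cm / (dist_m / 10) = 19 / (154/10) = 1.234 mrad

1.234 mrad


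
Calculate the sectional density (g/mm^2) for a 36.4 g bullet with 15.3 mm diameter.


SD = m/d^2 = 36.4/15.3^2 = 0.1555 g/mm^2

0.1555 g/mm^2


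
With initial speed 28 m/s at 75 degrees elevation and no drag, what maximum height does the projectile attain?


H = (v0*sin(theta))^2 / (2g) = (28*sin(75°))^2 / (2*9.81) = 37.28 m

37.28 m


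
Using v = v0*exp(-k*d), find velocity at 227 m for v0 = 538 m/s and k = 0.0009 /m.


v = v0*exp(-k*d) = 538*exp(-0.0009*227) = 438.6 m/s

438.6 m/s


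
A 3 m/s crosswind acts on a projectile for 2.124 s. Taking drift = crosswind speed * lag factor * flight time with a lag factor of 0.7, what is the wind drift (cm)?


drift = v_wind * lag * t = 3 * 0.7 * 2.124 = 4.4604 m ≈ 446 cm

446 cm


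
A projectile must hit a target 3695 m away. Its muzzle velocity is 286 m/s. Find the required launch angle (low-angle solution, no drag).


sin(2*theta) = R*g/v0^2 = 3695*9.81/286^2 = 0.443151, theta = arcsin(0.443151)/2 = 13.15°

13.15 degrees


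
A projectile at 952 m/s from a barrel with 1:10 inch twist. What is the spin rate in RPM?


twist_m = 10*0.0254 = 0.254 m
spin = v/twist = 952/0.254 = 3748.031 rev/s
RPM = spin*60 = 3748.031*60 ≈ 224882 RPM

224882 RPM


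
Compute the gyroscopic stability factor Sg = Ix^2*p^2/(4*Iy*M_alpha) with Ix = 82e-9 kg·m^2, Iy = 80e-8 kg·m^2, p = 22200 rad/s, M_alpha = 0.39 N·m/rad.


Sg = Ix^2 * p^2 / (4 * Iy * M_alpha) = (82e-9)^2 * 22200^2 / (4 * 80e-8 * 0.39) = 2.655

2.655


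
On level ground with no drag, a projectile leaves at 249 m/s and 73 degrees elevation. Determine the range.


R = v0^2 * sin(2*theta) / g = 249^2 * sin(2*73°) / 9.81 = 3534 m

3534 m


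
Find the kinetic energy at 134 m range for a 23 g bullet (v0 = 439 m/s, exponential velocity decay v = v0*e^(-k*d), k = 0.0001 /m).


v = v0*exp(-k*d) = 439*exp(-0.0001*134) = 433.157 m/s
E = 0.5*m*v^2 = 0.5*0.023*433.157^2 = 2158 J

2158 J


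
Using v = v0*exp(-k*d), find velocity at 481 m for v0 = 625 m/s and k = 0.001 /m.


v = v0*exp(-k*d) = 625*exp(-0.001*481) = 386.4 m/s

386.4 m/s


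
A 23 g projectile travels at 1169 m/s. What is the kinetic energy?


E = 0.5*m*v^2 = 0.5*0.023*1169^2 = 15715 J

15715 J


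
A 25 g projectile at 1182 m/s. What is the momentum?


p = m*v = 0.025*1182 = 29.55 kg·m/s

29.55 kg·m/s


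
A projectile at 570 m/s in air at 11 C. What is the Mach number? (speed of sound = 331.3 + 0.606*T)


a = 331.3 + 0.606*(11) = 337.966 m/s
M = v/a = 570/337.966 = 1.687

1.687


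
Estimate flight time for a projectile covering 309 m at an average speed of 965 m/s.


t = d/v = 309/965 = 0.3202 s

0.3202 s


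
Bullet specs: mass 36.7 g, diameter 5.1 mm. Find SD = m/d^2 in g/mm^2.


SD = m/d^2 = 36.7/5.1^2 = 1.411 g/mm^2

1.411 g/mm^2


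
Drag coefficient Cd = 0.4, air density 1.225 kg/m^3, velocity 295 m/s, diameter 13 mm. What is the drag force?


A = pi*(d/2)^2 = pi*(13/2000)^2 = 1.32732e-04 m^2
Fd = 0.5*Cd*rho*A*v^2 = 0.5*0.4*1.225*1.32732e-04*295^2 = 2.83 N

2.83 N


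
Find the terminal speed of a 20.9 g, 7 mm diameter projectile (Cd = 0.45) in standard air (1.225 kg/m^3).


A = pi*(d/2)^2 = pi*(7/2000)^2 = 3.84845e-05 m^2
vt = sqrt(2mg/(Cd*rho*A)) = sqrt(2*0.0209*9.81/(0.45 * 1.225 * 3.84845e-05)) = 139 m/s

139 m/s


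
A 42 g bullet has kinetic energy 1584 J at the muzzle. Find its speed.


v = sqrt(2*E/m) = sqrt(2*1584/0.042) = 274.6 m/s

274.6 m/s


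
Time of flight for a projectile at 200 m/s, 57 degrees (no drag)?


T = 2*v0*sin(theta)/g = 2*200*sin(57°)/9.81 = 34.2 s

34.2 s


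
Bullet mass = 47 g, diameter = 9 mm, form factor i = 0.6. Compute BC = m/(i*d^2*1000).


BC = m/(i*d^2*1000) = 47/(0.6 * 9^2 * 1000) = 0.0009671

0.0009671


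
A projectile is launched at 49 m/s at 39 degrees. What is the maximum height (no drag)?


H = (v0*sin(theta))^2 / (2g) = (49*sin(39°))^2 / (2*9.81) = 48.47 m

48.47 m


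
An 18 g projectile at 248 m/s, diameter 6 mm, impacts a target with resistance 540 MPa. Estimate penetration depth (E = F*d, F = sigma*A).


A = pi*(d/2)^2 = pi*(6/2)^2 = 28.2743 mm^2
E = 0.5*m*v^2 = 0.5*0.018*248^2 = 553.536 J
depth = E/(sigma*A) = 553.536 J / (540 MPa * 28.2743 mm^2) = 553.536/(540 * 28.2743) m = 0.0362543 m ≈ 36.25 mm

36.25 mm


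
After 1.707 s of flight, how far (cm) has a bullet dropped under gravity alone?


drop = 0.5*g*t^2 = 0.5*9.81*1.707^2 = 14.2924 m ≈ 1429 cm

1429 cm


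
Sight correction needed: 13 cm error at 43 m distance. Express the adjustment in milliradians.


1 mrad subtends 1 cm per 10 m of range, so adj = error_cm / (dist_m / 10) = 13 / (43/10) = 3.023 mrad

3.023 mrad


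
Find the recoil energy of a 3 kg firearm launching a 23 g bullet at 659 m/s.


v_r = m_p*v_p/m_gun = 0.023*659/3 = 5.05233 m/s, E_r = 0.5*m_gun*v_r^2 = 0.5*3*5.05233^2 = 38.29 J

38.29 J


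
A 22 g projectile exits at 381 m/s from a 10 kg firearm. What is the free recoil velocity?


v_recoil = m_p * v_p / m_gun = 0.022 * 381 / 10 = 0.8382 m/s

0.8382 m/s


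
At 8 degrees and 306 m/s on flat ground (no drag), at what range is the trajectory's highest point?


R = v0^2*sin(2*theta)/g = 306^2*sin(2*8°)/9.81 = 2630.95 m
apex_dist = R/2 = 2630.95/2 = 1315 m

1315 m


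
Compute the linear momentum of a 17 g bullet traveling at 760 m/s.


p = m*v = 0.017*760 = 12.92 kg·m/s

12.92 kg·m/s


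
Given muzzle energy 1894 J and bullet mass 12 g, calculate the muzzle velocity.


v = sqrt(2*E/m) = sqrt(2*1894/0.012) = 561.8 m/s

561.8 m/s


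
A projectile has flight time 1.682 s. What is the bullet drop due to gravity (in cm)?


drop = 0.5*g*t^2 = 0.5*9.81*1.682^2 = 13.8769 m ≈ 1388 cm

1388 cm


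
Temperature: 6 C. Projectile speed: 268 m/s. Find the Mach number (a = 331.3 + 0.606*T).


a = 331.3 + 0.606*(6) = 334.936 m/s
M = v/a = 268/334.936 = 0.8002

0.8002


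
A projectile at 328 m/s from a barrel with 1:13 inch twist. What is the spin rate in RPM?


twist_m = 13*0.0254 = 0.3302 m
spin = v/twist = 328/0.3302 = 993.3374 rev/s
RPM = spin*60 = 993.3374*60 ≈ 59600 RPM

59600 RPM


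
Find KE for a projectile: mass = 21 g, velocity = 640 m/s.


E = 0.5*m*v^2 = 0.5*0.021*640^2 = 4301 J

4301 J


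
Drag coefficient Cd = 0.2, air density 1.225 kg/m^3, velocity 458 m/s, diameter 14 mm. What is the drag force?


A = pi*(d/2)^2 = pi*(14/2000)^2 = 1.53938e-04 m^2
Fd = 0.5*Cd*rho*A*v^2 = 0.5*0.2*1.225*1.53938e-04*458^2 = 3.956 N

3.956 N


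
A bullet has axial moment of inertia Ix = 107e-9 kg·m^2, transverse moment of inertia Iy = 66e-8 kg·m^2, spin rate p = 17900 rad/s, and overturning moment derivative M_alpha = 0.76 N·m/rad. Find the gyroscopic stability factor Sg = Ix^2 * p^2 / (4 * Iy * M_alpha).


Sg = Ix^2 * p^2 / (4 * Iy * M_alpha) = (107e-9)^2 * 17900^2 / (4 * 66e-8 * 0.76) = 1.828

1.828


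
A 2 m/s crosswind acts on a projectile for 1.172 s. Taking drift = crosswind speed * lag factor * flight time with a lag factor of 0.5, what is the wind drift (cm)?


drift = v_wind * lag * t = 2 * 0.5 * 1.172 = 1.172 m ≈ 117.2 cm

117.2 cm


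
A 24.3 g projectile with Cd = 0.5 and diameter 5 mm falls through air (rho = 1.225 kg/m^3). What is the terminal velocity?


A = pi*(d/2)^2 = pi*(5/2000)^2 = 1.96350e-05 m^2
vt = sqrt(2mg/(Cd*rho*A)) = sqrt(2*0.0243*9.81/(0.5 * 1.225 * 1.96350e-05)) = 199.1 m/s

199.1 m/s


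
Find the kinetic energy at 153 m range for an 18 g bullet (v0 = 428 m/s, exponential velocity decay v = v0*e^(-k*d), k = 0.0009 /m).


v = v0*exp(-k*d) = 428*exp(-0.0009*153) = 372.942 m/s
E = 0.5*m*v^2 = 0.5*0.018*372.942^2 = 1252 J

1252 J


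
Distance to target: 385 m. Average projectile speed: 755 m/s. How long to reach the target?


t = d/v = 385/755 = 0.5099 s

0.5099 s


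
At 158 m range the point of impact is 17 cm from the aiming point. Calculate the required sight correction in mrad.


1 mrad subtends 1 cm per 10 m of range, so adj = error_cm / (dist_m / 10) = 17 / (158/10) = 1.076 mrad

1.076 mrad


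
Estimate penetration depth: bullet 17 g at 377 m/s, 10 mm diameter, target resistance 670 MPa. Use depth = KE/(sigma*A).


A = pi*(d/2)^2 = pi*(10/2)^2 = 78.5398 mm^2
E = 0.5*m*v^2 = 0.5*0.017*377^2 = 1208.1 J
depth = E/(sigma*A) = 1208.1 J / (670 MPa * 78.5398 mm^2) = 1208.1/(670 * 78.5398) m = 0.0229582 m ≈ 22.96 mm

22.96 mm


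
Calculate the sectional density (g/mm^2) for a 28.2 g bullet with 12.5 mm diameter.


SD = m/d^2 = 28.2/12.5^2 = 0.1805 g/mm^2

0.1805 g/mm^2


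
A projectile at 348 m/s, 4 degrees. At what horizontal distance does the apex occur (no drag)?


R = v0^2*sin(2*theta)/g = 348^2*sin(2*4°)/9.81 = 1718.09 m
apex_dist = R/2 = 1718.09/2 = 859 m

859 m


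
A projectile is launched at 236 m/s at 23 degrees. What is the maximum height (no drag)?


H = (v0*sin(theta))^2 / (2g) = (236*sin(23°))^2 / (2*9.81) = 433.4 m

433.4 m


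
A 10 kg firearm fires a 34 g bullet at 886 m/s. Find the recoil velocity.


v_recoil = m_p * v_p / m_gun = 0.034 * 886 / 10 = 3.012 m/s

3.012 m/s


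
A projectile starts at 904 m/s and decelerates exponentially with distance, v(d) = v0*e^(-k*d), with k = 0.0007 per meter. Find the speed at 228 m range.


v = v0*exp(-k*d) = 904*exp(-0.0007*228) = 770.6 m/s

770.6 m/s


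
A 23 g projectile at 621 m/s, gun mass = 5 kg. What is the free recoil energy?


v_r = m_p*v_p/m_gun = 0.023*621/5 = 2.8566 m/s, E_r = 0.5*m_gun*v_r^2 = 0.5*5*2.8566^2 = 20.4 J

20.4 J


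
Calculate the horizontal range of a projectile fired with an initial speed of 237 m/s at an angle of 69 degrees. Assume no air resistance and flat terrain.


R = v0^2 * sin(2*theta) / g = 237^2 * sin(2*69°) / 9.81 = 3831 m

3831 m


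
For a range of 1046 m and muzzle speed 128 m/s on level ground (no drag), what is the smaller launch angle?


sin(2*theta) = R*g/v0^2 = 1046*9.81/128^2 = 0.626298, theta = arcsin(0.626298)/2 = 19.39°

19.39 degrees


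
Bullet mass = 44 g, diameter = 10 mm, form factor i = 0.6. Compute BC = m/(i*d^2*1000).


BC = m/(i*d^2*1000) = 44/(0.6 * 10^2 * 1000) = 0.0007333

0.0007333


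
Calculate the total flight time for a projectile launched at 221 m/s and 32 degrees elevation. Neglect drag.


T = 2*v0*sin(theta)/g = 2*221*sin(32°)/9.81 = 23.88 s

23.88 s


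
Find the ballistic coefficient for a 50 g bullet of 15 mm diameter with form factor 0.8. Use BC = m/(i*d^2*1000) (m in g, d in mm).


BC = m/(i*d^2*1000) = 50/(0.8 * 15^2 * 1000) = 0.0002778

0.0002778


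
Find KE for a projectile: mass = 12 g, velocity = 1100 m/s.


E = 0.5*m*v^2 = 0.5*0.012*1100^2 = 7260 J

7260 J


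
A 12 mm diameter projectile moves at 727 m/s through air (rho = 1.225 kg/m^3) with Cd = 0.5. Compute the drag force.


A = pi*(d/2)^2 = pi*(12/2000)^2 = 1.13097e-04 m^2
Fd = 0.5*Cd*rho*A*v^2 = 0.5*0.5*1.225*1.13097e-04*727^2 = 18.31 N

18.31 N


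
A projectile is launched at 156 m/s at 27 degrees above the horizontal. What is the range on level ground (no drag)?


R = v0^2 * sin(2*theta) / g = 156^2 * sin(2*27°) / 9.81 = 2007 m

2007 m


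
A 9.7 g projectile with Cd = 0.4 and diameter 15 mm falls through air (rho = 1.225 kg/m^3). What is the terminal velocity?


A = pi*(d/2)^2 = pi*(15/2000)^2 = 1.76715e-04 m^2
vt = sqrt(2mg/(Cd*rho*A)) = sqrt(2*0.0097*9.81/(0.4 * 1.225 * 1.76715e-04)) = 46.88 m/s

46.88 m/s


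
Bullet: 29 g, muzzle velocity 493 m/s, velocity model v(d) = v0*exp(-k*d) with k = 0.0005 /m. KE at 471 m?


v = v0*exp(-k*d) = 493*exp(-0.0005*471) = 389.557 m/s
E = 0.5*m*v^2 = 0.5*0.029*389.557^2 = 2200 J

2200 J


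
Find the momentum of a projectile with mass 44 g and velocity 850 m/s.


p = m*v = 0.044*850 = 37.4 kg·m/s

37.4 kg·m/s


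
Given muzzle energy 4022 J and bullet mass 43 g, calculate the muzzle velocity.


v = sqrt(2*E/m) = sqrt(2*4022/0.043) = 432.5 m/s

432.5 m/s


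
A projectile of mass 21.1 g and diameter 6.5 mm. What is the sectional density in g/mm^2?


SD = m/d^2 = 21.1/6.5^2 = 0.4994 g/mm^2

0.4994 g/mm^2


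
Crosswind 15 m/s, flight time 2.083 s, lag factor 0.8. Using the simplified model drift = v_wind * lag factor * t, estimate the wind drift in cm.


drift = v_wind * lag * t = 15 * 0.8 * 2.083 = 24.996 m ≈ 2500 cm

2500 cm


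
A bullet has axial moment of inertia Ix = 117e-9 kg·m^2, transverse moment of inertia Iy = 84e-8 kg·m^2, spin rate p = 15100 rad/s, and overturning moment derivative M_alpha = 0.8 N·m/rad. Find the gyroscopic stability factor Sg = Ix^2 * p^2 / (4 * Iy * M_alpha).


Sg = Ix^2 * p^2 / (4 * Iy * M_alpha) = (117e-9)^2 * 15100^2 / (4 * 84e-8 * 0.8) = 1.161

1.161


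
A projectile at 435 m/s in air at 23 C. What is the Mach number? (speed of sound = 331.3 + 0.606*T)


a = 331.3 + 0.606*(23) = 345.238 m/s
M = v/a = 435/345.238 = 1.26

1.26
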